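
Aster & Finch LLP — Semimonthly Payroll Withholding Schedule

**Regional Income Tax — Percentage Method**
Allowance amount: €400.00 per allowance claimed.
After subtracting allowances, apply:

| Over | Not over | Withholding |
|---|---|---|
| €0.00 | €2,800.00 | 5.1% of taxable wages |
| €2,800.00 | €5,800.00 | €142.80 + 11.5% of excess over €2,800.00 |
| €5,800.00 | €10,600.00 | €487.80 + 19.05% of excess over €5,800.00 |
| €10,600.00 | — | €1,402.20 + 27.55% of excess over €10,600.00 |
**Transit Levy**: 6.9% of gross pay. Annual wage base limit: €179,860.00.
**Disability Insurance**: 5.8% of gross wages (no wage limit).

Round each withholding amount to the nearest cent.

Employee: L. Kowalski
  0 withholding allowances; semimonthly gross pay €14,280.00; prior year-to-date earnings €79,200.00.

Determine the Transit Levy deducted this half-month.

€985.32

Transit Levy: 6.9% × €14,280.00 = €985.32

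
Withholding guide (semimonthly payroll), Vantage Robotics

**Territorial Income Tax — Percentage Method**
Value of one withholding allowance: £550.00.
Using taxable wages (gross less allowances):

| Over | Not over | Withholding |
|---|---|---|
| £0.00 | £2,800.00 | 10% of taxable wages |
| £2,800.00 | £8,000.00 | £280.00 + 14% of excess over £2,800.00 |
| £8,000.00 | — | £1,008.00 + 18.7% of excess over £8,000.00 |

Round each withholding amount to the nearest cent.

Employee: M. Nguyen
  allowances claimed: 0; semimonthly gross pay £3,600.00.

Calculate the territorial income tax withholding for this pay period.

Territorial Income Tax: taxable = £3,600.00
  £280.00 + 14% × (£3,600.00 − £2,800.00) = £280.00 + 14% × £800.00 = £392.00

£392.00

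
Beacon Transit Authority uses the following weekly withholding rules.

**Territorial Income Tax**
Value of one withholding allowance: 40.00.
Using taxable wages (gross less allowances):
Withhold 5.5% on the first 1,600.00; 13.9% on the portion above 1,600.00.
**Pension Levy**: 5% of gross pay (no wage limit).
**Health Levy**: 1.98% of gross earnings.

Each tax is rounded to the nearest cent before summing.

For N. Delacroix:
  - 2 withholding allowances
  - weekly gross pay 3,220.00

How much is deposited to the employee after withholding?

Territorial Income Tax: taxable = 3,220.00 − 2×40.00 = 3,140.00
  88.00 + 13.9% × (3,140.00 − 1,600.00) = 88.00 + 13.9% × 1,540.00 = 302.06
Pension Levy: 5% × 3,220.00 = 161.00
Health Levy: 1.98% × 3,220.00 = 63.76
Total withheld: 302.06 + 161.00 + 63.76 = 526.82
Net pay: 3,220.00 − 526.82 = 2,693.18

2,693.18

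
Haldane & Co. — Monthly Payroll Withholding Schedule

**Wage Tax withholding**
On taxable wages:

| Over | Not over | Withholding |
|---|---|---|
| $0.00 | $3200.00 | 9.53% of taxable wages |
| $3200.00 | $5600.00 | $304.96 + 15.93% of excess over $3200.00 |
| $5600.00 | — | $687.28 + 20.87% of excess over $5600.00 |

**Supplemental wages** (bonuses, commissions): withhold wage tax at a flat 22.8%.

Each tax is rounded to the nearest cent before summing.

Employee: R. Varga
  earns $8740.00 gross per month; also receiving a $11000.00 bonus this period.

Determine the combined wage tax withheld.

Wage Tax: taxable = $8740.00
  $687.28 + 20.87% × ($8740.00 − $5600.00) = $687.28 + 20.87% × $3140.00 = $1342.60
Supplemental (22.8% flat on bonus): 22.8% × $11000.00 = $2508.00
Total wage tax: $1342.60 + $2508.00 = $3850.60

$3850.60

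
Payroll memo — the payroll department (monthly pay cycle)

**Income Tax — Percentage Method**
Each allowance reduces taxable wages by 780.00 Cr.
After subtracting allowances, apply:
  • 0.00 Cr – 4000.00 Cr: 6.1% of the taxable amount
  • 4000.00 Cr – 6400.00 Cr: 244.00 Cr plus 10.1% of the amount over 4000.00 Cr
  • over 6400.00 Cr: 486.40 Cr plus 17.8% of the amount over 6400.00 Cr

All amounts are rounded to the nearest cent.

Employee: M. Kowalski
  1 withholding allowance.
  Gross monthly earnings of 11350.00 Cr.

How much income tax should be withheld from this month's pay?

1228.66 Cr

Income Tax: taxable = 11350.00 Cr − 1×780.00 Cr = 10570.00 Cr
  486.40 Cr + 17.8% × (10570.00 Cr − 6400.00 Cr) = 486.40 Cr + 17.8% × 4170.00 Cr = 1228.66 Cr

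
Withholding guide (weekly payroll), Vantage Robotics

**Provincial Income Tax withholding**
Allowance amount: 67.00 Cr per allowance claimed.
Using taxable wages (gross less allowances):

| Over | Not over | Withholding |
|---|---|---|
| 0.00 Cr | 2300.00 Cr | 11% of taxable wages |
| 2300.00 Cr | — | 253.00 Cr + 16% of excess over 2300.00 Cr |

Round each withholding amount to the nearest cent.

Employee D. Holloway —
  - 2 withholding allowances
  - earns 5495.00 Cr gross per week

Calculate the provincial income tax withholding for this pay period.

Provincial Income Tax: taxable = 5495.00 Cr − 2×67.00 Cr = 5361.00 Cr
  253.00 Cr + 16% × (5361.00 Cr − 2300.00 Cr) = 253.00 Cr + 16% × 3061.00 Cr = 742.76 Cr

742.76 Cr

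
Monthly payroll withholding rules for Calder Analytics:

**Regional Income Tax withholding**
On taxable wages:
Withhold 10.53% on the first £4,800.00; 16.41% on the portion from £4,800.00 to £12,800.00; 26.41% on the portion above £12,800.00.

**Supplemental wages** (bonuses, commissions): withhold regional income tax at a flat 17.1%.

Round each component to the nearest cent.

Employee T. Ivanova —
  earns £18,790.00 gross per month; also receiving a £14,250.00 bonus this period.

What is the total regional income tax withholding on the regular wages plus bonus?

£5,836.95

Regional Income Tax: taxable = £18,790.00
  £1,818.24 + 26.41% × (£18,790.00 − £12,800.00) = £1,818.24 + 26.41% × £5,990.00 = £3,400.20
Supplemental (17.1% flat on bonus): 17.1% × £14,250.00 = £2,436.75
Total regional income tax: £3,400.20 + £2,436.75 = £5,836.95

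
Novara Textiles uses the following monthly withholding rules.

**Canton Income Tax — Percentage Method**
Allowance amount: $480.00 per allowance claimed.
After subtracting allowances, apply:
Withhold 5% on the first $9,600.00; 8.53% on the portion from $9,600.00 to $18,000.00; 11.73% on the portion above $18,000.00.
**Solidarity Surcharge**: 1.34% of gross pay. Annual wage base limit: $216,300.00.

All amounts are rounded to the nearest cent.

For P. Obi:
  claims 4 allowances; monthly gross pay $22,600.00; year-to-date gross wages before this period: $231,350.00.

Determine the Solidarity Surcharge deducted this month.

$0.00

Solidarity Surcharge: YTD $231,350.00 ≥ cap $216,300.00 → $0.00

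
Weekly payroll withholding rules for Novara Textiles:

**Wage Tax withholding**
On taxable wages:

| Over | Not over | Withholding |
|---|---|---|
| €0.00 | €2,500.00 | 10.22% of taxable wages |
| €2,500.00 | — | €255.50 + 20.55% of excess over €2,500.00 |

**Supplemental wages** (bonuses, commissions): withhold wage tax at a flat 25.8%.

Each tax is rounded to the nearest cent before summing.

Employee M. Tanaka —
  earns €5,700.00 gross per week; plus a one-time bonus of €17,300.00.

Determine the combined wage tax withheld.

€5,376.50

Wage Tax: taxable = €5,700.00
  €255.50 + 20.55% × (€5,700.00 − €2,500.00) = €255.50 + 20.55% × €3,200.00 = €913.10
Supplemental (25.8% flat on bonus): 25.8% × €17,300.00 = €4,463.40
Total wage tax: €913.10 + €4,463.40 = €5,376.50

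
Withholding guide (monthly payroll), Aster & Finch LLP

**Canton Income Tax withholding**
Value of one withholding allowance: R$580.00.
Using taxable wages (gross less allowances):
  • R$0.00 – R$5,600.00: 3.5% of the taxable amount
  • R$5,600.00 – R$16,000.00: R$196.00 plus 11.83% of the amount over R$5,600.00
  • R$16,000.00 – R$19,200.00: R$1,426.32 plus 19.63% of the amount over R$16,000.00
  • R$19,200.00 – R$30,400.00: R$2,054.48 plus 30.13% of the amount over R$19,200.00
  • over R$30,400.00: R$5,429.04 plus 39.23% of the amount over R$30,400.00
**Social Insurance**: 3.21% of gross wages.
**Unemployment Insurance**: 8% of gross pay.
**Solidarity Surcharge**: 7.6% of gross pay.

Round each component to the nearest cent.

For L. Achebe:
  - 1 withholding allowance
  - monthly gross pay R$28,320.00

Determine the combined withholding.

R$9,954.57

Canton Income Tax: taxable = R$28,320.00 − 1×R$580.00 = R$27,740.00
  R$2,054.48 + 30.13% × (R$27,740.00 − R$19,200.00) = R$2,054.48 + 30.13% × R$8,540.00 = R$4,627.58
Social Insurance: 3.21% × R$28,320.00 = R$909.07
Unemployment Insurance: 8% × R$28,320.00 = R$2,265.60
Solidarity Surcharge: 7.6% × R$28,320.00 = R$2,152.32
Total: R$4,627.58 + R$909.07 + R$2,265.60 + R$2,152.32 = R$9,954.57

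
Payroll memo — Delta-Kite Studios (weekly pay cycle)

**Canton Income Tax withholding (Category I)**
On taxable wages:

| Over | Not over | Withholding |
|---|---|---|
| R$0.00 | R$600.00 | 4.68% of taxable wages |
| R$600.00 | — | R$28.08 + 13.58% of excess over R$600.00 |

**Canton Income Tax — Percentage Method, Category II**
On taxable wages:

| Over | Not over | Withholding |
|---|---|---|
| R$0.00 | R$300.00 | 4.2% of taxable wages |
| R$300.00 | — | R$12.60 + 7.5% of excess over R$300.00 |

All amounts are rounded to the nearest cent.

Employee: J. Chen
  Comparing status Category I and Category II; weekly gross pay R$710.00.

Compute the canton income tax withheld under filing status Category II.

Canton Income Tax (Category II): taxable = R$710.00
  R$12.60 + 7.5% × (R$710.00 − R$300.00) = R$12.60 + 7.5% × R$410.00 = R$43.35

R$43.35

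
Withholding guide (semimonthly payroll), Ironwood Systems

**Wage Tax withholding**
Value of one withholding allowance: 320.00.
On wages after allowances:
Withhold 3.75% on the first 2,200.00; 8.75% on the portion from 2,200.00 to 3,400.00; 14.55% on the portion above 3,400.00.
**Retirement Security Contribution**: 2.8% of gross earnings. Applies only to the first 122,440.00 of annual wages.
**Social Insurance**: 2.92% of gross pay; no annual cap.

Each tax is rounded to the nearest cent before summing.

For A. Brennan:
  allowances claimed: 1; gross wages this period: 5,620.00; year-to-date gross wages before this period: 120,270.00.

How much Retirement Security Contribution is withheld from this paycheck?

60.76

Retirement Security Contribution: cap 122,440.00 − YTD 120,270.00 = 2,170.00 subject; 2.8% × 2,170.00 = 60.76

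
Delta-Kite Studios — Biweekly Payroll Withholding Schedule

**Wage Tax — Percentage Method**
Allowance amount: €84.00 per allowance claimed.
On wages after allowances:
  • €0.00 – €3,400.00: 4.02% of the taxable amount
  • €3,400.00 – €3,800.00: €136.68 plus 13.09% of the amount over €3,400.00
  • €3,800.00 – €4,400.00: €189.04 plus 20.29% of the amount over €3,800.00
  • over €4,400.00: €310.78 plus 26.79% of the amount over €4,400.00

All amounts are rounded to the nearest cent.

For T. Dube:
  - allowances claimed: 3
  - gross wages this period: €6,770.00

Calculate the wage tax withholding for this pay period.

€878.19

Wage Tax: taxable = €6,770.00 − 3×€84.00 = €6,518.00
  €310.78 + 26.79% × (€6,518.00 − €4,400.00) = €310.78 + 26.79% × €2,118.00 = €878.19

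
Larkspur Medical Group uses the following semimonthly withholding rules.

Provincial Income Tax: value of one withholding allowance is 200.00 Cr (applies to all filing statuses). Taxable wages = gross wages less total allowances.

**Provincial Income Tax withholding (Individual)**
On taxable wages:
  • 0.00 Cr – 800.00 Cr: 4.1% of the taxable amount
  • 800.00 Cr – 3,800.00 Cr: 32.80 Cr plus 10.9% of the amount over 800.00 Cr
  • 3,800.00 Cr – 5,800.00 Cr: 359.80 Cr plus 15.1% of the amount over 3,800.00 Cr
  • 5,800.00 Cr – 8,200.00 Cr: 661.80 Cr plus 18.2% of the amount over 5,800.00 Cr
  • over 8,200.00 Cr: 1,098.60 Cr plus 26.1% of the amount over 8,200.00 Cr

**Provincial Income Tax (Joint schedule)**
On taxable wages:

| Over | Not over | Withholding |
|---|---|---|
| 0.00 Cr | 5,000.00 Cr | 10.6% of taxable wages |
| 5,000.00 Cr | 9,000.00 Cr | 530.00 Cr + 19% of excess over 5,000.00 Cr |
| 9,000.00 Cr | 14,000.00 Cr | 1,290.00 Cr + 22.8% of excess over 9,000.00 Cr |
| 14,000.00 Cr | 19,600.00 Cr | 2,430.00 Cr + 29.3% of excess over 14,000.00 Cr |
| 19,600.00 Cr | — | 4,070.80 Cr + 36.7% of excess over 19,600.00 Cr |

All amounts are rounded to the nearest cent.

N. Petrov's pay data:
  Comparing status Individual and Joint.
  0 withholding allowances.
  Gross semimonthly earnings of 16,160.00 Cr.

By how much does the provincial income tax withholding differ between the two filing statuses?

Provincial Income Tax (Individual): taxable = 16,160.00 Cr
  1,098.60 Cr + 26.1% × (16,160.00 Cr − 8,200.00 Cr) = 1,098.60 Cr + 26.1% × 7,960.00 Cr = 3,176.16 Cr
Provincial Income Tax (Joint): taxable = 16,160.00 Cr
  2,430.00 Cr + 29.3% × (16,160.00 Cr − 14,000.00 Cr) = 2,430.00 Cr + 29.3% × 2,160.00 Cr = 3,062.88 Cr
Difference: |3,176.16 Cr − 3,062.88 Cr| = 113.28 Cr (higher under Individual)

113.28 Cr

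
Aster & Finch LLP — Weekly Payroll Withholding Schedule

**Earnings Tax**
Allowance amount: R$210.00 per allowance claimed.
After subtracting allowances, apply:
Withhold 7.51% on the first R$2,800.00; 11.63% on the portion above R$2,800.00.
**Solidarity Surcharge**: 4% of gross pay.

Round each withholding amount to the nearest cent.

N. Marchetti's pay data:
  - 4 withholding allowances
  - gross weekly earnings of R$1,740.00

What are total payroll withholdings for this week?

Earnings Tax: taxable = R$1,740.00 − 4×R$210.00 = R$900.00
  7.51% × R$900.00 = R$67.59
Solidarity Surcharge: 4% × R$1,740.00 = R$69.60
Total: R$67.59 + R$69.60 = R$137.19

R$137.19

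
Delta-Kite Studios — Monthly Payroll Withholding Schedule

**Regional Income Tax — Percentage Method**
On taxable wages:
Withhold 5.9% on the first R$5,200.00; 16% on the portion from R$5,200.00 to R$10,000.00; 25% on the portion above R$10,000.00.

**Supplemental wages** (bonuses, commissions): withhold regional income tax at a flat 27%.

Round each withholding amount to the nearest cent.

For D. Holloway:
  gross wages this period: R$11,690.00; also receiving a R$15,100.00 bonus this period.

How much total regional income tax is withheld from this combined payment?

Regional Income Tax: taxable = R$11,690.00
  R$1,074.80 + 25% × (R$11,690.00 − R$10,000.00) = R$1,074.80 + 25% × R$1,690.00 = R$1,497.30
Supplemental (27% flat on bonus): 27% × R$15,100.00 = R$4,077.00
Total regional income tax: R$1,497.30 + R$4,077.00 = R$5,574.30

R$5,574.30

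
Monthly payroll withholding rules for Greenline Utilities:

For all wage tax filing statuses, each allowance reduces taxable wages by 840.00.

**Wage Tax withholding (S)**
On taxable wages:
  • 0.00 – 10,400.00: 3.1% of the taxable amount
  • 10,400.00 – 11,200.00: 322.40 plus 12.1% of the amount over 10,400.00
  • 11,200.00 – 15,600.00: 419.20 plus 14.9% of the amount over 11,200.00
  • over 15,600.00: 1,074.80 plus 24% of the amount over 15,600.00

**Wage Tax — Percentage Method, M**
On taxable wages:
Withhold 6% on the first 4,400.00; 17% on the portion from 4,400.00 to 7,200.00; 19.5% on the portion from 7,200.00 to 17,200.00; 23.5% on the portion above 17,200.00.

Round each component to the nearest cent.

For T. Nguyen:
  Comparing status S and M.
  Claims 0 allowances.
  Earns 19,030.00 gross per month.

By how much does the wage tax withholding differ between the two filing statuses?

Wage Tax (S): taxable = 19,030.00
  1,074.80 + 24% × (19,030.00 − 15,600.00) = 1,074.80 + 24% × 3,430.00 = 1,898.00
Wage Tax (M): taxable = 19,030.00
  2,690.00 + 23.5% × (19,030.00 − 17,200.00) = 2,690.00 + 23.5% × 1,830.00 = 3,120.05
Difference: |1,898.00 − 3,120.05| = 1,222.05 (higher under M)

1,222.05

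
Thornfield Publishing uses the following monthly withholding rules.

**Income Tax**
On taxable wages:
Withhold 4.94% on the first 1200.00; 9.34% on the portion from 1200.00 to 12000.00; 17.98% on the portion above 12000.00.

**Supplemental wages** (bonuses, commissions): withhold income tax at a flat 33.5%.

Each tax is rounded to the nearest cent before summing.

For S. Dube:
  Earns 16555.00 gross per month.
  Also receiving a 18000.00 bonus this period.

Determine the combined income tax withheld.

Income Tax: taxable = 16555.00
  1068.00 + 17.98% × (16555.00 − 12000.00) = 1068.00 + 17.98% × 4555.00 = 1886.99
Supplemental (33.5% flat on bonus): 33.5% × 18000.00 = 6030.00
Total income tax: 1886.99 + 6030.00 = 7916.99

7916.99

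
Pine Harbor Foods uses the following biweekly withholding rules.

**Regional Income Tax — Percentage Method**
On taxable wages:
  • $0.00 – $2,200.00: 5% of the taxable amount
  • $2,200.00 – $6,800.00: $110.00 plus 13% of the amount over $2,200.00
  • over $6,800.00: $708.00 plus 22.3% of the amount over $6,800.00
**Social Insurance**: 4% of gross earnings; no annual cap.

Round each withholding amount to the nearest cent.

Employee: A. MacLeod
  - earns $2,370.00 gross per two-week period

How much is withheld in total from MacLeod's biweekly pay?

$226.90

Regional Income Tax: taxable = $2,370.00
  $110.00 + 13% × ($2,370.00 − $2,200.00) = $110.00 + 13% × $170.00 = $132.10
Social Insurance: 4% × $2,370.00 = $94.80
Total: $132.10 + $94.80 = $226.90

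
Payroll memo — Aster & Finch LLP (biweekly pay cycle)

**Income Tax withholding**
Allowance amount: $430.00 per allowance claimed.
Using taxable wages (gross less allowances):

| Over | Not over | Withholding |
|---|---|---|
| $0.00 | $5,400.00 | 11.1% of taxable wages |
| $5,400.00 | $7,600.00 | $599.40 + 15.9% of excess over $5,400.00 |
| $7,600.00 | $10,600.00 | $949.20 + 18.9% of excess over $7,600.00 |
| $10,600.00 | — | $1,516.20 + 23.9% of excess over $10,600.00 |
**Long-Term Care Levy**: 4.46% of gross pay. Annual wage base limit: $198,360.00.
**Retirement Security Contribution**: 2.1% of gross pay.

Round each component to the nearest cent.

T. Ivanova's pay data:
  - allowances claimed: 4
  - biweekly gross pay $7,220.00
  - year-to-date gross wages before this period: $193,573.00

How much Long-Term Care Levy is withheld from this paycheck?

Long-Term Care Levy: cap $198,360.00 − YTD $193,573.00 = $4,787.00 subject; 4.46% × $4,787.00 = $213.50

$213.50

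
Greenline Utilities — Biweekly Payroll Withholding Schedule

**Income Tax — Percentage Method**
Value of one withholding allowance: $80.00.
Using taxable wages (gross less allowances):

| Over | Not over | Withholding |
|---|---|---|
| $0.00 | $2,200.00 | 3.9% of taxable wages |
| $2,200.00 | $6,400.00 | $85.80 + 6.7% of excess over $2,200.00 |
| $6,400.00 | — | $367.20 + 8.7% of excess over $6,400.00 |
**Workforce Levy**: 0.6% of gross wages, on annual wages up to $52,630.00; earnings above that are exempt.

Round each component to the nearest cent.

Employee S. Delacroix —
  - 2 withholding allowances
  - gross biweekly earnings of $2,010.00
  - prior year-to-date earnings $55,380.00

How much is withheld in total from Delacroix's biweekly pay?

$72.15

Income Tax: taxable = $2,010.00 − 2×$80.00 = $1,850.00
  3.9% × $1,850.00 = $72.15
Workforce Levy: YTD $55,380.00 ≥ cap $52,630.00 → $0.00
Total: $72.15 + $0.00 = $72.15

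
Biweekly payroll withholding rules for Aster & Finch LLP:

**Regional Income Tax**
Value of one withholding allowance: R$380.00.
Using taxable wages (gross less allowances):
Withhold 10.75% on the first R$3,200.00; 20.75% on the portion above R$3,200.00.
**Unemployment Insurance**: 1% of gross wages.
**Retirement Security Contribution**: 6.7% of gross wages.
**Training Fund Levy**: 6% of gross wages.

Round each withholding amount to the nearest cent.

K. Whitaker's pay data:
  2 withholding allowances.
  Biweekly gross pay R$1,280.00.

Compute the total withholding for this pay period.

R$231.26

Regional Income Tax: taxable = R$1,280.00 − 2×R$380.00 = R$520.00
  10.75% × R$520.00 = R$55.90
Unemployment Insurance: 1% × R$1,280.00 = R$12.80
Retirement Security Contribution: 6.7% × R$1,280.00 = R$85.76
Training Fund Levy: 6% × R$1,280.00 = R$76.80
Total: R$55.90 + R$12.80 + R$85.76 + R$76.80 = R$231.26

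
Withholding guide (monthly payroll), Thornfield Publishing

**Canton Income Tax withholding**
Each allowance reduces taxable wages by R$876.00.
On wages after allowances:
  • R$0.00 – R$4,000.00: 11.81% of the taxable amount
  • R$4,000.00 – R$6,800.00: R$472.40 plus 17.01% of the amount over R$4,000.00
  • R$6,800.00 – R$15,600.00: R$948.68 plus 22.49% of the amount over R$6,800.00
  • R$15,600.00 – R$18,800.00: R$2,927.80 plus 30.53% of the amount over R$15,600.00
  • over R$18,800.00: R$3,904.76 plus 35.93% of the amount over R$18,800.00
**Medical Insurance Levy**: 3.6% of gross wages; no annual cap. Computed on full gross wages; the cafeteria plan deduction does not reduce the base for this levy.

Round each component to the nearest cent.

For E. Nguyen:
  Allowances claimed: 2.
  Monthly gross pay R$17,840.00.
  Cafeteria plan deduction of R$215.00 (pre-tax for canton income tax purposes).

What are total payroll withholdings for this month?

R$3,653.39

Canton Income Tax: taxable = R$17,840.00 − R$215.00 − 2×R$876.00 = R$15,873.00
  R$2,927.80 + 30.53% × (R$15,873.00 − R$15,600.00) = R$2,927.80 + 30.53% × R$273.00 = R$3,011.15
Medical Insurance Levy: 3.6% × R$17,840.00 = R$642.24
Total: R$3,011.15 + R$642.24 = R$3,653.39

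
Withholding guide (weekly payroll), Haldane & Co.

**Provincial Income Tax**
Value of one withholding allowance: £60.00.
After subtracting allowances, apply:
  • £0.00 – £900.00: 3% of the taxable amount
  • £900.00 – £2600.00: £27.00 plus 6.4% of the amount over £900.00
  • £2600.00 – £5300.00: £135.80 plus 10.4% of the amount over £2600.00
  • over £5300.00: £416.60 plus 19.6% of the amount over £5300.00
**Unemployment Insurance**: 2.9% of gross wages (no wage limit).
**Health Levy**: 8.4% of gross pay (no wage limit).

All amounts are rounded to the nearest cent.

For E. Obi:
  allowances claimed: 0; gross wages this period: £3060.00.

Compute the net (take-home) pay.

Provincial Income Tax: taxable = £3060.00
  £135.80 + 10.4% × (£3060.00 − £2600.00) = £135.80 + 10.4% × £460.00 = £183.64
Unemployment Insurance: 2.9% × £3060.00 = £88.74
Health Levy: 8.4% × £3060.00 = £257.04
Total withheld: £183.64 + £88.74 + £257.04 = £529.42
Net pay: £3060.00 − £529.42 = £2530.58

£2530.58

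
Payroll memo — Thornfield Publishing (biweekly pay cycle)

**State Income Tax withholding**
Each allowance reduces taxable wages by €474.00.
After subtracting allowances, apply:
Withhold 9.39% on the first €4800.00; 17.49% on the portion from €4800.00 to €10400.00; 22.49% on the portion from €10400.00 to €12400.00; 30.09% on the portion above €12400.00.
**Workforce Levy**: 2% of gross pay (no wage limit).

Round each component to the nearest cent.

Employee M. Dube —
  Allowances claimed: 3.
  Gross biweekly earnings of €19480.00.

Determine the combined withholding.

State Income Tax: taxable = €19480.00 − 3×€474.00 = €18058.00
  €1879.96 + 30.09% × (€18058.00 − €12400.00) = €1879.96 + 30.09% × €5658.00 = €3582.45
Workforce Levy: 2% × €19480.00 = €389.60
Total: €3582.45 + €389.60 = €3972.05

€3972.05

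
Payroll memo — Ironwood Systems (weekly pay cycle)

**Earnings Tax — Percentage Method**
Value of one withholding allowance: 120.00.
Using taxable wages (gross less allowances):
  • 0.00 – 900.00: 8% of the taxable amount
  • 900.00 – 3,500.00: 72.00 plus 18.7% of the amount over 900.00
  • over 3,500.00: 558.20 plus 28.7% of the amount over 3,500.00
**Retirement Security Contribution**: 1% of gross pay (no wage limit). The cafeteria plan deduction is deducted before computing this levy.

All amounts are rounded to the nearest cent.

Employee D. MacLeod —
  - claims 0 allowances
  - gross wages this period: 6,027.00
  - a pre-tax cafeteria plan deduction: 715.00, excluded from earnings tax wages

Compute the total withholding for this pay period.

1,131.36

Earnings Tax: taxable = 6,027.00 − 715.00 = 5,312.00
  558.20 + 28.7% × (5,312.00 − 3,500.00) = 558.20 + 28.7% × 1,812.00 = 1,078.24
Retirement Security Contribution: 1% × 5,312.00 = 53.12
Total: 1,078.24 + 53.12 = 1,131.36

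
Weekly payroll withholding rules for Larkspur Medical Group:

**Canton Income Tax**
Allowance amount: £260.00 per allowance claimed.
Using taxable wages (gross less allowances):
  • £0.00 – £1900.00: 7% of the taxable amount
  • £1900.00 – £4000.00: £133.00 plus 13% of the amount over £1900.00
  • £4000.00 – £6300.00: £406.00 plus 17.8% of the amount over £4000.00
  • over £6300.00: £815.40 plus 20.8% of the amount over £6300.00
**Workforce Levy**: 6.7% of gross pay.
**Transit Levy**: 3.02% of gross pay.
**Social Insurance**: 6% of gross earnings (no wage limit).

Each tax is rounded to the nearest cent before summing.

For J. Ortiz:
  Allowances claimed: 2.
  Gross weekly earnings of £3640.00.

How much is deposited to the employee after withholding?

Canton Income Tax: taxable = £3640.00 − 2×£260.00 = £3120.00
  £133.00 + 13% × (£3120.00 − £1900.00) = £133.00 + 13% × £1220.00 = £291.60
Workforce Levy: 6.7% × £3640.00 = £243.88
Transit Levy: 3.02% × £3640.00 = £109.93
Social Insurance: 6% × £3640.00 = £218.40
Total withheld: £291.60 + £243.88 + £109.93 + £218.40 = £863.81
Net pay: £3640.00 − £863.81 = £2776.19

£2776.19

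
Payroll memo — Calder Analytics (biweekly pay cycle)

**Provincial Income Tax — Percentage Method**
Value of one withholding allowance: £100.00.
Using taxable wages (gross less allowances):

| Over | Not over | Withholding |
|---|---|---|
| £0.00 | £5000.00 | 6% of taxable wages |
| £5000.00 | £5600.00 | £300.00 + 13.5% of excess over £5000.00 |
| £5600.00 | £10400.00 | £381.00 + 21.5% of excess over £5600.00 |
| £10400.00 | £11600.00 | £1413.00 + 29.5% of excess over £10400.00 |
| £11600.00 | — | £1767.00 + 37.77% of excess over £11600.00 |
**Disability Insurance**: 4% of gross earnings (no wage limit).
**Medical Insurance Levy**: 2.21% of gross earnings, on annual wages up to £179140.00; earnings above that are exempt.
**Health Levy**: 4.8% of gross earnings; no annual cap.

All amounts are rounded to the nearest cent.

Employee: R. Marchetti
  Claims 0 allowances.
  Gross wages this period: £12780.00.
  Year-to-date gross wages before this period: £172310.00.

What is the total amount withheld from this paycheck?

£3488.27

Provincial Income Tax: taxable = £12780.00
  £1767.00 + 37.77% × (£12780.00 − £11600.00) = £1767.00 + 37.77% × £1180.00 = £2212.69
Disability Insurance: 4% × £12780.00 = £511.20
Medical Insurance Levy: cap £179140.00 − YTD £172310.00 = £6830.00 subject; 2.21% × £6830.00 = £150.94
Health Levy: 4.8% × £12780.00 = £613.44
Total: £2212.69 + £511.20 + £150.94 + £613.44 = £3488.27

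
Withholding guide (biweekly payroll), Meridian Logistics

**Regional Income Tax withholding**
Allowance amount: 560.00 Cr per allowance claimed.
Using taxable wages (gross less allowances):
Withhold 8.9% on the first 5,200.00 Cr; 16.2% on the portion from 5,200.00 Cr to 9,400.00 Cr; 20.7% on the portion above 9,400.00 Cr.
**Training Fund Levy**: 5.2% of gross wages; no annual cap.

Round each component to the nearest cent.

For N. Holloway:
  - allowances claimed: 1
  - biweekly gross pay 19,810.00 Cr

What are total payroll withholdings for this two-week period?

Regional Income Tax: taxable = 19,810.00 Cr − 1×560.00 Cr = 19,250.00 Cr
  1,143.20 Cr + 20.7% × (19,250.00 Cr − 9,400.00 Cr) = 1,143.20 Cr + 20.7% × 9,850.00 Cr = 3,182.15 Cr
Training Fund Levy: 5.2% × 19,810.00 Cr = 1,030.12 Cr
Total: 3,182.15 Cr + 1,030.12 Cr = 4,212.27 Cr

4,212.27 Cr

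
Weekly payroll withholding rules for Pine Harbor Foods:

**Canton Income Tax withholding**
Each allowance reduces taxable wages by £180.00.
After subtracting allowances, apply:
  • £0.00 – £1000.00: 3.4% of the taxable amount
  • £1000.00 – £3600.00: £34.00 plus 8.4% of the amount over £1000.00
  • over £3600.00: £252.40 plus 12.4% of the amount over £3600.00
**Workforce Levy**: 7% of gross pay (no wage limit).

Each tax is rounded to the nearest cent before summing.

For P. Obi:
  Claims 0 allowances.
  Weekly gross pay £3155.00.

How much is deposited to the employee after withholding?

Canton Income Tax: taxable = £3155.00
  £34.00 + 8.4% × (£3155.00 − £1000.00) = £34.00 + 8.4% × £2155.00 = £215.02
Workforce Levy: 7% × £3155.00 = £220.85
Total withheld: £215.02 + £220.85 = £435.87
Net pay: £3155.00 − £435.87 = £2719.13

£2719.13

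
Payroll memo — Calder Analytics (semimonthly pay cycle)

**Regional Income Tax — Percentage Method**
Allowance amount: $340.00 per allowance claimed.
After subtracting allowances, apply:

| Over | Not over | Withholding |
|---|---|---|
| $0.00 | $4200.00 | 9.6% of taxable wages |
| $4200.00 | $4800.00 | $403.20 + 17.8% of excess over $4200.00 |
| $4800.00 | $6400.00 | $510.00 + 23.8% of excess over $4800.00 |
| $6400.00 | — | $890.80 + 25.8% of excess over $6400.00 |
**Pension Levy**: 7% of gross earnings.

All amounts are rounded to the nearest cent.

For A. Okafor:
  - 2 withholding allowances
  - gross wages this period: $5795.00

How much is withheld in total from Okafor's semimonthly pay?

Regional Income Tax: taxable = $5795.00 − 2×$340.00 = $5115.00
  $510.00 + 23.8% × ($5115.00 − $4800.00) = $510.00 + 23.8% × $315.00 = $584.97
Pension Levy: 7% × $5795.00 = $405.65
Total: $584.97 + $405.65 = $990.62

$990.62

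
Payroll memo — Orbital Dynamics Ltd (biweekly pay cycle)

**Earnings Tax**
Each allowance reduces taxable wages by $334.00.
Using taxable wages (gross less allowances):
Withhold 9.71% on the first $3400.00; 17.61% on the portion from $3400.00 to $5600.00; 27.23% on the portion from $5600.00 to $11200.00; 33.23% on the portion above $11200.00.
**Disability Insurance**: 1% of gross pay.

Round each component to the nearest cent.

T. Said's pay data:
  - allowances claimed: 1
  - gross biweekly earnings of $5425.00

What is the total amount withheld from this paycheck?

$682.18

Earnings Tax: taxable = $5425.00 − 1×$334.00 = $5091.00
  $330.14 + 17.61% × ($5091.00 − $3400.00) = $330.14 + 17.61% × $1691.00 = $627.93
Disability Insurance: 1% × $5425.00 = $54.25
Total: $627.93 + $54.25 = $682.18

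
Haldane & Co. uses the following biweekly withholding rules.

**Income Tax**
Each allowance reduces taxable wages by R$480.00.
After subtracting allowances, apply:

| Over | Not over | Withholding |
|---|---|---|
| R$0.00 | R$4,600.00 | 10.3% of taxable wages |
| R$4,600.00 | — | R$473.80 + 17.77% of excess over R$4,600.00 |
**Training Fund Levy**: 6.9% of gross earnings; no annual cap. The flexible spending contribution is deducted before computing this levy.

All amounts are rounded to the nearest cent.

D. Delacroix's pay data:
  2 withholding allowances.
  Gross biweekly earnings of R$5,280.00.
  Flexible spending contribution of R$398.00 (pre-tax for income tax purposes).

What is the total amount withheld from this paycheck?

Income Tax: taxable = R$5,280.00 − R$398.00 − 2×R$480.00 = R$3,922.00
  10.3% × R$3,922.00 = R$403.97
Training Fund Levy: 6.9% × R$4,882.00 = R$336.86
Total: R$403.97 + R$336.86 = R$740.83

R$740.83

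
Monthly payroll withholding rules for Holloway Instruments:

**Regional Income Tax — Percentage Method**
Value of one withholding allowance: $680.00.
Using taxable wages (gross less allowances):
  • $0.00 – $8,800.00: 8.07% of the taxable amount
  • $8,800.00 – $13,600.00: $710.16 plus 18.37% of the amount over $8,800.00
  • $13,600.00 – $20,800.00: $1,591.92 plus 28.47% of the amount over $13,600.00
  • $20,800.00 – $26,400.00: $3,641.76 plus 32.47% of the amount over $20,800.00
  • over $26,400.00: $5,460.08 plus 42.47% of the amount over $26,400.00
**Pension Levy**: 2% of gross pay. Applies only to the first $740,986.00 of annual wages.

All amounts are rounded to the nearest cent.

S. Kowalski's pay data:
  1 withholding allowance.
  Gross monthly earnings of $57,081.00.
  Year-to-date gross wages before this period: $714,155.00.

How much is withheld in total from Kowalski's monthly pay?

$18,738.12

Regional Income Tax: taxable = $57,081.00 − 1×$680.00 = $56,401.00
  $5,460.08 + 42.47% × ($56,401.00 − $26,400.00) = $5,460.08 + 42.47% × $30,001.00 = $18,201.50
Pension Levy: cap $740,986.00 − YTD $714,155.00 = $26,831.00 subject; 2% × $26,831.00 = $536.62
Total: $18,201.50 + $536.62 = $18,738.12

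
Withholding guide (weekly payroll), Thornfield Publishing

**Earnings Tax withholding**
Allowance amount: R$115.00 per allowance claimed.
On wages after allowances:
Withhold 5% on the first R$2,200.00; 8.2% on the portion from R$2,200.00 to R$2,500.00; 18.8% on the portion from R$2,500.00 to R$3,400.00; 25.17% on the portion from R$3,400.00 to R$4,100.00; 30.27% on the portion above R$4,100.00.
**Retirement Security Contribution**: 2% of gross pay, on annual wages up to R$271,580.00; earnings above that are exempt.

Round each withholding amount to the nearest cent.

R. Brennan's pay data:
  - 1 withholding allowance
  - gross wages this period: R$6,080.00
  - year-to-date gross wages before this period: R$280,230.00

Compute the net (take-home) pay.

Earnings Tax: taxable = R$6,080.00 − 1×R$115.00 = R$5,965.00
  R$479.99 + 30.27% × (R$5,965.00 − R$4,100.00) = R$479.99 + 30.27% × R$1,865.00 = R$1,044.53
Retirement Security Contribution: YTD R$280,230.00 ≥ cap R$271,580.00 → R$0.00
Total withheld: R$1,044.53 + R$0.00 = R$1,044.53
Net pay: R$6,080.00 − R$1,044.53 = R$5,035.47

R$5,035.47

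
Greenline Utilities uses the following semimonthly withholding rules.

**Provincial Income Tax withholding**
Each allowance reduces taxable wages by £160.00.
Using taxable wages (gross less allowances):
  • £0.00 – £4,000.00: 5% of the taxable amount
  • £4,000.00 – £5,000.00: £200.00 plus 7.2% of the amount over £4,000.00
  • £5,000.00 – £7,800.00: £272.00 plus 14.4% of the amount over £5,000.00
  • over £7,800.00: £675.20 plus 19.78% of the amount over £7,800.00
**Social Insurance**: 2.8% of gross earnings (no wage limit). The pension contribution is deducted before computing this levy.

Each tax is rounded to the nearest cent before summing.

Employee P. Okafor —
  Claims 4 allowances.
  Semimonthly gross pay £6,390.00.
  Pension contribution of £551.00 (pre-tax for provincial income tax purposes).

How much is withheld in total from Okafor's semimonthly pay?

£464.15

Provincial Income Tax: taxable = £6,390.00 − £551.00 − 4×£160.00 = £5,199.00
  £272.00 + 14.4% × (£5,199.00 − £5,000.00) = £272.00 + 14.4% × £199.00 = £300.66
Social Insurance: 2.8% × £5,839.00 = £163.49
Total: £300.66 + £163.49 = £464.15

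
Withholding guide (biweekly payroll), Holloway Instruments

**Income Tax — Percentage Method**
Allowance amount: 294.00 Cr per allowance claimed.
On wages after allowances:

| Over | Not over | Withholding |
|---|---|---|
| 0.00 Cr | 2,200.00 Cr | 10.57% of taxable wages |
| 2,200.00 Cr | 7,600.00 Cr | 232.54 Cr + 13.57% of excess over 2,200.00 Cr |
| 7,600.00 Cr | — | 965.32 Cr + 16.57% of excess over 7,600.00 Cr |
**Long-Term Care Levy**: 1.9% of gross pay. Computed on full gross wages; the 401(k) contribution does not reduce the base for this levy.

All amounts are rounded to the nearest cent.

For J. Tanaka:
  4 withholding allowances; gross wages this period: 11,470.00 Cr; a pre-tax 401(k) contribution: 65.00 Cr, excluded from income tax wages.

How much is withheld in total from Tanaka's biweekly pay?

1,618.88 Cr

Income Tax: taxable = 11,470.00 Cr − 65.00 Cr − 4×294.00 Cr = 10,229.00 Cr
  965.32 Cr + 16.57% × (10,229.00 Cr − 7,600.00 Cr) = 965.32 Cr + 16.57% × 2,629.00 Cr = 1,400.95 Cr
Long-Term Care Levy: 1.9% × 11,470.00 Cr = 217.93 Cr
Total: 1,400.95 Cr + 217.93 Cr = 1,618.88 Cr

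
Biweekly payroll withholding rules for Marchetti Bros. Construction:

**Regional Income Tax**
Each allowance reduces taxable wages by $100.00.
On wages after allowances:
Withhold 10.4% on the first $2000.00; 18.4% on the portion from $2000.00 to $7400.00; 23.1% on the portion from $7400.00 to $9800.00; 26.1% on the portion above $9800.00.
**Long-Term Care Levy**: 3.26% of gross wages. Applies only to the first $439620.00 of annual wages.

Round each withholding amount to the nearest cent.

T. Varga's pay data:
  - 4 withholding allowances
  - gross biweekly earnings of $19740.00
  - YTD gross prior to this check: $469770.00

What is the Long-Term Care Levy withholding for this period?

Long-Term Care Levy: YTD $469770.00 ≥ cap $439620.00 → $0.00

$0.00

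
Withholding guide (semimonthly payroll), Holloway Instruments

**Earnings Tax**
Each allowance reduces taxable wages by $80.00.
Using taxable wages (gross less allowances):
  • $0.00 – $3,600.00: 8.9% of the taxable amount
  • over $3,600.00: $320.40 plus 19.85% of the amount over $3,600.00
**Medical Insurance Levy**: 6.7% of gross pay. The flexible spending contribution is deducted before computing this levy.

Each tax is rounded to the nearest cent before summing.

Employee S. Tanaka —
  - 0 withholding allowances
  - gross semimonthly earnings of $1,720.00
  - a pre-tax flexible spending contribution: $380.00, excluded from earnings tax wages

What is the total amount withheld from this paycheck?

$209.04

Earnings Tax: taxable = $1,720.00 − $380.00 = $1,340.00
  8.9% × $1,340.00 = $119.26
Medical Insurance Levy: 6.7% × $1,340.00 = $89.78
Total: $119.26 + $89.78 = $209.04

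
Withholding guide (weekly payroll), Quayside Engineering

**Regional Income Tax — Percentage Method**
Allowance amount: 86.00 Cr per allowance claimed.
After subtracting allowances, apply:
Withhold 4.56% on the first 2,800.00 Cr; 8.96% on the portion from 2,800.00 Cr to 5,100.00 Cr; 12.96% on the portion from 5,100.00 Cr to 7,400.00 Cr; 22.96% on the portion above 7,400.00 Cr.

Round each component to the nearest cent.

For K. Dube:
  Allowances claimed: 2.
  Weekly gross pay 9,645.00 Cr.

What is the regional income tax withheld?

1,107.80 Cr

Regional Income Tax: taxable = 9,645.00 Cr − 2×86.00 Cr = 9,473.00 Cr
  631.84 Cr + 22.96% × (9,473.00 Cr − 7,400.00 Cr) = 631.84 Cr + 22.96% × 2,073.00 Cr = 1,107.80 Cr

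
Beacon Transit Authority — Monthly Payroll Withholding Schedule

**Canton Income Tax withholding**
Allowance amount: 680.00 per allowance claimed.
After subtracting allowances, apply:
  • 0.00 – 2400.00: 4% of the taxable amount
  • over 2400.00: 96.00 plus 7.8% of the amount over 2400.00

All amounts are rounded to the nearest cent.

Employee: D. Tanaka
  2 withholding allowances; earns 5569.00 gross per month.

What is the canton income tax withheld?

Canton Income Tax: taxable = 5569.00 − 2×680.00 = 4209.00
  96.00 + 7.8% × (4209.00 − 2400.00) = 96.00 + 7.8% × 1809.00 = 237.10

237.10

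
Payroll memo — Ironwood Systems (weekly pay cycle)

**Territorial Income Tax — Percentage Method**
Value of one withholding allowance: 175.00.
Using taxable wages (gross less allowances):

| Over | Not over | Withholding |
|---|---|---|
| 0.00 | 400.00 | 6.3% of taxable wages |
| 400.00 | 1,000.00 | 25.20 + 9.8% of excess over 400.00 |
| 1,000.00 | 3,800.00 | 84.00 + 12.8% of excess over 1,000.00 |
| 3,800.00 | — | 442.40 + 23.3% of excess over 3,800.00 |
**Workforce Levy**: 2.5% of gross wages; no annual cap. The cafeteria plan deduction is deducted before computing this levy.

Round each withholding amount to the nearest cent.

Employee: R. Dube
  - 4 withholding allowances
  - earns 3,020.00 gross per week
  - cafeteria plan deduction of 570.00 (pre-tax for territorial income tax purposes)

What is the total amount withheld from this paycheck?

241.25

Territorial Income Tax: taxable = 3,020.00 − 570.00 − 4×175.00 = 1,750.00
  84.00 + 12.8% × (1,750.00 − 1,000.00) = 84.00 + 12.8% × 750.00 = 180.00
Workforce Levy: 2.5% × 2,450.00 = 61.25
Total: 180.00 + 61.25 = 241.25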